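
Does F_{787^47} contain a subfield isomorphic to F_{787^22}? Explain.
No: F_{787^22} is not a subfield of F_{787^47}

F_{p^m} embeds in F_{p^n} iff m | n. Here 22 ∤ 47 (since 47 = 2·22 + 3 with remainder 3 ≠ 0), so F_{787^22} is not a subfield of F_{787^47}. Equivalently: if it were, the tower law would give 22 = [F_{787^22}:F_787] dividing [F_{787^47}:F_787] = 47, contradiction.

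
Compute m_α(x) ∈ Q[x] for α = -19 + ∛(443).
m_α(x) = x^3 + 57x^2 + 1083x + 6416

Set β = α + 19 = ∛(443), so β^3 = 443. Then (α + 19)^3 - 443 = 0, i.e. α is a root of g(x) = (x + 19)^3 - 443 = x^3 + 57x^2 + 1083x + 6416. Since g(x) = h(x + 19) where h(x) = x^3 - 443, and h is irreducible over Q (because 443 is not a perfect cube, so h has no rational root, and a monic cubic with no rational root is irreducible), g is also irreducible (irreducibility is preserved under the substitution x → x + 19). Hence m_α(x) = x^3 + 57x^2 + 1083x + 6416.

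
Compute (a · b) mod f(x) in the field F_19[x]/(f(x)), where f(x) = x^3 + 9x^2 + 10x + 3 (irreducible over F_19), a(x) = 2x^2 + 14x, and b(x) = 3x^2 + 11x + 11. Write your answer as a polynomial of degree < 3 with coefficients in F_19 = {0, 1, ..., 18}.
a · b ≡ 7x^2 + 17x + 8 (mod f(x))

Multiply in F_19[x]: a(x)·b(x) = (2x^2 + 14x)·(3x^2 + 11x + 11) = 6x^4 + 7x^3 + 5x^2 + 2x. This has degree ≥ 3, so divide by f(x) over F_19: 6x^4 + 7x^3 + 5x^2 + 2x = (6x + 10)·(x^3 + 9x^2 + 10x + 3) + (7x^2 + 17x + 8). Hence a·b ≡ 7x^2 + 17x + 8 (mod f). (F_19[x]/(f) is a field with 19^3 = 6859 elements since f is irreducible of degree 3.)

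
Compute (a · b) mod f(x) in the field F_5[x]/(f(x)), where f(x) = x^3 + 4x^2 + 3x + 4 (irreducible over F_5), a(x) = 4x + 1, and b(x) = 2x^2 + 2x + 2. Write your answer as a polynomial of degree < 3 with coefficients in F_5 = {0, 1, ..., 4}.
a · b ≡ 3x^2 + x (mod f(x))

Multiply in F_5[x]: a(x)·b(x) = (4x + 1)·(2x^2 + 2x + 2) = 3x^3 + 2. This has degree ≥ 3, so divide by f(x) over F_5: 3x^3 + 2 = (3)·(x^3 + 4x^2 + 3x + 4) + (3x^2 + x). Hence a·b ≡ 3x^2 + x (mod f). (F_5[x]/(f) is a field with 5^3 = 125 elements since f is irreducible of degree 3.)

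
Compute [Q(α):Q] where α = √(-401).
[Q(α):Q] = 2

[Q(α):Q] equals the degree of the minimal polynomial of α. Here α^2 = -401 and x^2 + 401 is irreducible (d = -401 is squarefree, ≠ 1, hence not a square), so deg(m_α) = 2. Thus [Q(α):Q] = 2.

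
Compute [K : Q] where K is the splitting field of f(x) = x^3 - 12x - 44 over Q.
[K : Q] = 6

By the rational root test, any rational root of the monic integer polynomial f(x) = x^3 - 12x - 44 must be an integer dividing the constant term -44, i.e. one of ±{1, 2, 4, 11, 22, 44}. Evaluating: f(1) = -55, f(-1) = -33, f(2) = -60, f(-2) = -28, f(4) = -28, f(-4) = -60, f(11) = 1155, f(-11) = -1243, f(22) = 10340, f(-22) = -10428, f(44) = 84612, f(-44) = -84700; none is 0, so f has no rational root and is therefore irreducible over Q (a cubic with no linear factor over a field is irreducible). For an irreducible cubic, the Galois group is A_3 or S_3 according as the discriminant disc(f) = -4a^3 - 27b^2 = -4·(-12)^3 - 27·(-44)^2 = -45360 is or is not a square in Q. Here disc(f) = -45360 is not a perfect square in Q, so the Galois group of f over Q is not contained in A_3 and must be all of S_3. The splitting field has degree |S_3| = 6 over Q, so [K : Q] = 6.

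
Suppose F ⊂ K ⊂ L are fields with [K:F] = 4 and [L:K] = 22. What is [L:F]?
[L:F] = 88

The tower law says that for any tower of field extensions F ⊂ K ⊂ L with finite degrees, [L:F] = [L:K] · [K:F]. Here this gives [L:F] = 22 · 4 = 88.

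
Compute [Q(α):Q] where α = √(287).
[Q(α):Q] = 2

[Q(α):Q] equals the degree of the minimal polynomial of α. Here α^2 = 287 and x^2 - 287 is irreducible (d = 287 is squarefree, ≠ 1, hence not a square), so deg(m_α) = 2. Thus [Q(α):Q] = 2.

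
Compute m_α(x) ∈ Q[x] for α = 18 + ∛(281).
m_α(x) = x^3 - 54x^2 + 972x - 6113

Set β = α - 18 = ∛(281), so β^3 = 281. Then (α - 18)^3 - 281 = 0, i.e. α is a root of g(x) = (x - 18)^3 - 281 = x^3 - 54x^2 + 972x - 6113. Since g(x) = h(x - 18) where h(x) = x^3 - 281, and h is irreducible over Q (because 281 is not a perfect cube, so h has no rational root, and a monic cubic with no rational root is irreducible), g is also irreducible (irreducibility is preserved under the substitution x → x - 18). Hence m_α(x) = x^3 - 54x^2 + 972x - 6113.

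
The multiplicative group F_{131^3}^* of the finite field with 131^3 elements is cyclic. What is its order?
|F_{131^3}^*| = 2248090

F_{131^3} has 131^3 = 2248091 elements; its multiplicative group consists of all nonzero elements, so |F_{131^3}^*| = 2248091 - 1 = 2248090. (It is cyclic since any finite subgroup of the multiplicative group of a field is cyclic.)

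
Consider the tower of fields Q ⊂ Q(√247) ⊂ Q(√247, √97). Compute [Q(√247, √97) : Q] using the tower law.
[Q(√247, √97) : Q] = 4

[Q(√247):Q] = 2 (min poly x^2 - 247, irreducible since 247 is squarefree > 1). For the top step, suppose √97 ∈ Q(√247), say √97 = c + d√247 with c, d ∈ Q. Squaring: 97 = c^2 + 247d^2 + 2cd√247. Since √247 ∉ Q this forces 2cd = 0. If d = 0 then √97 = c ∈ Q, contradicting 97 squarefree > 1. If c = 0 then 97 = 247d^2, so 247·97 = (247d)^2 is a perfect square in Q — but 247·97 = 23959 is not a perfect square (since 247 and 97 are distinct squarefree integers). Contradiction. Hence √97 ∉ Q(√247), so x^2 - 97 stays irreducible over Q(√247) and [Q(√247, √97) : Q(√247)] = 2. By the tower law, [Q(√247, √97) : Q] = 2 · 2 = 4.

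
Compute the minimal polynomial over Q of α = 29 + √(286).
m_α(x) = x^2 - 58x + 555

From α - 29 = √(286), squaring gives (α - 29)^2 = 286, i.e. α^2 - 58α + 841 = 286, so α^2 - 58α + 555 = 0. The discriminant of x^2 - 58x + 555 is (-58)^2 - 4·(555) = 3364 - 2220 = 1144, and 4·(286) is not a perfect square in Q since 286 is squarefree and ≠ 1. Hence x^2 - 58x + 555 is irreducible over Q and is the minimal polynomial of α.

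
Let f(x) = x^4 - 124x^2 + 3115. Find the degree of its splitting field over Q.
[K : Q] = 4

Solving the quadratic in x^2: x^2 = (124 ± √(124^2 - 4·3115))/2 = (124 ± √2916)/2 = (124 ± 54)/2, giving x^2 = 35 or x^2 = 89. So f(x) = (x^2 - 35)(x^2 - 89) and the roots of f are ±√35, ±√89. Hence the splitting field is K = Q(√35, √89). Since 35 and 89 are distinct squarefree integers > 1, their product 3115 is not a perfect square, so √89 ∉ Q(√35). By the tower law [K:Q] = [Q(√35,√89):Q(√35)] · [Q(√35):Q] = 2 · 2 = 4.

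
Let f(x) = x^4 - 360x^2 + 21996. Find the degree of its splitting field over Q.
[K : Q] = 4

Solving the quadratic in x^2: x^2 = (360 ± √(360^2 - 4·21996))/2 = (360 ± √41616)/2 = (360 ± 204)/2, giving x^2 = 282 or x^2 = 78. So f(x) = (x^2 - 282)(x^2 - 78) and the roots of f are ±√282, ±√78. Hence the splitting field is K = Q(√282, √78). Since 282 and 78 are distinct squarefree integers > 1, their product 21996 is not a perfect square, so √78 ∉ Q(√282). By the tower law [K:Q] = [Q(√282,√78):Q(√282)] · [Q(√282):Q] = 2 · 2 = 4.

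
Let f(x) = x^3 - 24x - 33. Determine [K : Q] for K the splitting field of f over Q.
[K : Q] = 6

By the rational root test, any rational root of the monic integer polynomial f(x) = x^3 - 24x - 33 must be an integer dividing the constant term -33, i.e. one of ±{1, 3, 11, 33}. Evaluating: f(1) = -56, f(-1) = -10, f(3) = -78, f(-3) = 12, f(11) = 1034, f(-11) = -1100, f(33) = 35112, f(-33) = -35178; none is 0, so f has no rational root and is therefore irreducible over Q (a cubic with no linear factor over a field is irreducible). For an irreducible cubic, the Galois group is A_3 or S_3 according as the discriminant disc(f) = -4a^3 - 27b^2 = -4·(-24)^3 - 27·(-33)^2 = 25893 is or is not a square in Q. Here disc(f) = 25893 is not a perfect square in Q, so the Galois group of f over Q is not contained in A_3 and must be all of S_3. The splitting field has degree |S_3| = 6 over Q, so [K : Q] = 6.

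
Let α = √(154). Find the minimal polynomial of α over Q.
m_α(x) = x^2 - 154

α satisfies α^2 - 154 = 0, so x^2 - 154 annihilates α. Since d = 154 is squarefree and ≠ 1, it is not a perfect square in Q, so x^2 - 154 has no rational root and is therefore irreducible over Q (a degree-2 polynomial over a field is irreducible iff it has no root). Hence m_α(x) = x^2 - 154.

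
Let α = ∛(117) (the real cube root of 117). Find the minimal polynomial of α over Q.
m_α(x) = x^3 - 117

α satisfies α^3 = 117, so x^3 - 117 annihilates α. By the rational root test, a rational root p/q (in lowest terms) of x^3 - 117 would satisfy p^3 = 117 q^3, forcing q = 1 and p^3 = 117; but 117 is not a perfect cube, contradiction. A monic cubic over Q with no rational root is irreducible (any nontrivial factorization would include a linear factor). Hence x^3 - 117 is the minimal polynomial of α, and in particular [Q(α):Q] = 3.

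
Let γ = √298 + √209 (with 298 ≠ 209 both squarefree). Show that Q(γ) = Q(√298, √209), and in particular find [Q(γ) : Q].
[Q(γ) : Q] = 4 (equivalently, Q(γ) = Q(√298, √209))

Obviously Q(γ) ⊆ Q(√298, √209), and [Q(√298, √209):Q] = 4 (since 298, 209 are distinct squarefree integers > 1 with 62282 not a perfect square). To show equality we compute the minimal polynomial of γ. From γ = √298 + √209: γ^2 = 298 + 2√(62282) + 209 = 507 + 2√(62282), so γ^2 - 507 = 2√(62282); squaring, (γ^2 - 507)^2 = 4·62282, i.e. γ^4 - 1014γ^2 + 257049 - 249128 = 0, i.e. γ^4 - 1014γ^2 + 7921 = 0. So γ is a root of x^4 - 1014x^2 + 7921. This polynomial is irreducible over Q: it has no rational root (each ±√298 ± √209 is irrational), and any factorization into two quadratics over Q would force √(62282) ∈ Q (pairing opposite roots) or √298, √209 ∈ Q (other pairings), all impossible. Hence [Q(γ):Q] = 4 = [Q(√298, √209):Q], so Q(γ) = Q(√298, √209).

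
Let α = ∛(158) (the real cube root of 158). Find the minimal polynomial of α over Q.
m_α(x) = x^3 - 158

α satisfies α^3 = 158, so x^3 - 158 annihilates α. By the rational root test, a rational root p/q (in lowest terms) of x^3 - 158 would satisfy p^3 = 158 q^3, forcing q = 1 and p^3 = 158; but 158 is not a perfect cube, contradiction. A monic cubic over Q with no rational root is irreducible (any nontrivial factorization would include a linear factor). Hence x^3 - 158 is the minimal polynomial of α, and in particular [Q(α):Q] = 3.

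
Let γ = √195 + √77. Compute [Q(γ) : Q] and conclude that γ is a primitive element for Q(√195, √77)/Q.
[Q(γ) : Q] = 4 (equivalently, Q(γ) = Q(√195, √77))

Obviously Q(γ) ⊆ Q(√195, √77), and [Q(√195, √77):Q] = 4 (since 195, 77 are distinct squarefree integers > 1 with 15015 not a perfect square). To show equality we compute the minimal polynomial of γ. From γ = √195 + √77: γ^2 = 195 + 2√(15015) + 77 = 272 + 2√(15015), so γ^2 - 272 = 2√(15015); squaring, (γ^2 - 272)^2 = 4·15015, i.e. γ^4 - 544γ^2 + 73984 - 60060 = 0, i.e. γ^4 - 544γ^2 + 13924 = 0. So γ is a root of x^4 - 544x^2 + 13924. This polynomial is irreducible over Q: it has no rational root (each ±√195 ± √77 is irrational), and any factorization into two quadratics over Q would force √(15015) ∈ Q (pairing opposite roots) or √195, √77 ∈ Q (other pairings), all impossible. Hence [Q(γ):Q] = 4 = [Q(√195, √77):Q], so Q(γ) = Q(√195, √77).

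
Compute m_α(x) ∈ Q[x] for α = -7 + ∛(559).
m_α(x) = x^3 + 21x^2 + 147x - 216

Set β = α + 7 = ∛(559), so β^3 = 559. Then (α + 7)^3 - 559 = 0, i.e. α is a root of g(x) = (x + 7)^3 - 559 = x^3 + 21x^2 + 147x - 216. Since g(x) = h(x + 7) where h(x) = x^3 - 559, and h is irreducible over Q (because 559 is not a perfect cube, so h has no rational root, and a monic cubic with no rational root is irreducible), g is also irreducible (irreducibility is preserved under the substitution x → x + 7). Hence m_α(x) = x^3 + 21x^2 + 147x - 216.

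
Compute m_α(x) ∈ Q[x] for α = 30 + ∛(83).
m_α(x) = x^3 - 90x^2 + 2700x - 27083

Set β = α - 30 = ∛(83), so β^3 = 83. Then (α - 30)^3 - 83 = 0, i.e. α is a root of g(x) = (x - 30)^3 - 83 = x^3 - 90x^2 + 2700x - 27083. Since g(x) = h(x - 30) where h(x) = x^3 - 83, and h is irreducible over Q (because 83 is not a perfect cube, so h has no rational root, and a monic cubic with no rational root is irreducible), g is also irreducible (irreducibility is preserved under the substitution x → x - 30). Hence m_α(x) = x^3 - 90x^2 + 2700x - 27083.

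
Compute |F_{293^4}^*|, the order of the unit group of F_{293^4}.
|F_{293^4}^*| = 7370050800

F_{293^4} has 293^4 = 7370050801 elements; its multiplicative group consists of all nonzero elements, so |F_{293^4}^*| = 7370050801 - 1 = 7370050800. (It is cyclic since any finite subgroup of the multiplicative group of a field is cyclic.)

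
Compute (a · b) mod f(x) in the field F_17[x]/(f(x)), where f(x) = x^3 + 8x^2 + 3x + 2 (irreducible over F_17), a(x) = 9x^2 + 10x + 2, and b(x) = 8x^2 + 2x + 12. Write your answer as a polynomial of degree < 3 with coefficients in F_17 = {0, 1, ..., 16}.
a · b ≡ 12x^2 + 3x + 11 (mod f(x))

Multiply in F_17[x]: a(x)·b(x) = (9x^2 + 10x + 2)·(8x^2 + 2x + 12) = 4x^4 + 13x^3 + 8x^2 + 5x + 7. This has degree ≥ 3, so divide by f(x) over F_17: 4x^4 + 13x^3 + 8x^2 + 5x + 7 = (4x + 15)·(x^3 + 8x^2 + 3x + 2) + (12x^2 + 3x + 11). Hence a·b ≡ 12x^2 + 3x + 11 (mod f). (F_17[x]/(f) is a field with 17^3 = 4913 elements since f is irreducible of degree 3.)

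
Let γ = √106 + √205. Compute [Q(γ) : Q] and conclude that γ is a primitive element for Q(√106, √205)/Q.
[Q(γ) : Q] = 4 (equivalently, Q(γ) = Q(√106, √205))

Obviously Q(γ) ⊆ Q(√106, √205), and [Q(√106, √205):Q] = 4 (since 106, 205 are distinct squarefree integers > 1 with 21730 not a perfect square). To show equality we compute the minimal polynomial of γ. From γ = √106 + √205: γ^2 = 106 + 2√(21730) + 205 = 311 + 2√(21730), so γ^2 - 311 = 2√(21730); squaring, (γ^2 - 311)^2 = 4·21730, i.e. γ^4 - 622γ^2 + 96721 - 86920 = 0, i.e. γ^4 - 622γ^2 + 9801 = 0. So γ is a root of x^4 - 622x^2 + 9801. This polynomial is irreducible over Q: it has no rational root (each ±√106 ± √205 is irrational), and any factorization into two quadratics over Q would force √(21730) ∈ Q (pairing opposite roots) or √106, √205 ∈ Q (other pairings), all impossible. Hence [Q(γ):Q] = 4 = [Q(√106, √205):Q], so Q(γ) = Q(√106, √205).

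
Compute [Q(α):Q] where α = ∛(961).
[Q(α):Q] = 3

The minimal polynomial of α is x^3 - 961, irreducible over Q since 961 is not a perfect cube (so x^3 - 961 has no rational root). Hence [Q(α):Q] = deg(m_α) = 3.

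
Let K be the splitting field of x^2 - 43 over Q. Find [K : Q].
[K : Q] = 2

f(x) = x^2 - 43 factors as (x - √43)(x + √43). The splitting field is K = Q(√43). Since 43 is squarefree and > 1, it is not a perfect square, so x^2 - 43 is irreducible over Q and [Q(√43) : Q] = 2. Hence [K : Q] = 2.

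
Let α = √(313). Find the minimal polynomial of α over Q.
m_α(x) = x^2 - 313

α satisfies α^2 - 313 = 0, so x^2 - 313 annihilates α. Since d = 313 is squarefree and ≠ 1, it is not a perfect square in Q, so x^2 - 313 has no rational root and is therefore irreducible over Q (a degree-2 polynomial over a field is irreducible iff it has no root). Hence m_α(x) = x^2 - 313.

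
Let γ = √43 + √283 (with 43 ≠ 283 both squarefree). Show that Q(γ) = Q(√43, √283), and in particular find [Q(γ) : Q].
[Q(γ) : Q] = 4 (equivalently, Q(γ) = Q(√43, √283))

Obviously Q(γ) ⊆ Q(√43, √283), and [Q(√43, √283):Q] = 4 (since 43, 283 are distinct squarefree integers > 1 with 12169 not a perfect square). To show equality we compute the minimal polynomial of γ. From γ = √43 + √283: γ^2 = 43 + 2√(12169) + 283 = 326 + 2√(12169), so γ^2 - 326 = 2√(12169); squaring, (γ^2 - 326)^2 = 4·12169, i.e. γ^4 - 652γ^2 + 106276 - 48676 = 0, i.e. γ^4 - 652γ^2 + 57600 = 0. So γ is a root of x^4 - 652x^2 + 57600. This polynomial is irreducible over Q: it has no rational root (each ±√43 ± √283 is irrational), and any factorization into two quadratics over Q would force √(12169) ∈ Q (pairing opposite roots) or √43, √283 ∈ Q (other pairings), all impossible. Hence [Q(γ):Q] = 4 = [Q(√43, √283):Q], so Q(γ) = Q(√43, √283).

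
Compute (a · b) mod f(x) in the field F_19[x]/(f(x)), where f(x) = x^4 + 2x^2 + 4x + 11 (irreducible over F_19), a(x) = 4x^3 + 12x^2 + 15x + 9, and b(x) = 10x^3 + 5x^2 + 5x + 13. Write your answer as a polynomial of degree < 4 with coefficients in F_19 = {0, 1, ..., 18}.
a · b ≡ 8x^3 + 2x^2 + 6 (mod f(x))

Multiply in F_19[x]: a(x)·b(x) = (4x^3 + 12x^2 + 15x + 9)·(10x^3 + 5x^2 + 5x + 13) = 2x^6 + 7x^5 + 2x^4 + 11x^3 + 10x^2 + 12x + 3. This has degree ≥ 4, so divide by f(x) over F_19: 2x^6 + 7x^5 + 2x^4 + 11x^3 + 10x^2 + 12x + 3 = (2x^2 + 7x + 17)·(x^4 + 2x^2 + 4x + 11) + (8x^3 + 2x^2 + 6). Hence a·b ≡ 8x^3 + 2x^2 + 6 (mod f). (F_19[x]/(f) is a field with 19^4 = 130321 elements since f is irreducible of degree 4.)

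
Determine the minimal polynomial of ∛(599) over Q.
m_α(x) = x^3 - 599

α satisfies α^3 = 599, so x^3 - 599 annihilates α. By the rational root test, a rational root p/q (in lowest terms) of x^3 - 599 would satisfy p^3 = 599 q^3, forcing q = 1 and p^3 = 599; but 599 is not a perfect cube, contradiction. A monic cubic over Q with no rational root is irreducible (any nontrivial factorization would include a linear factor). Hence x^3 - 599 is the minimal polynomial of α, and in particular [Q(α):Q] = 3.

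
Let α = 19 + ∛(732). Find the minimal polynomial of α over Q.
m_α(x) = x^3 - 57x^2 + 1083x - 7591

Set β = α - 19 = ∛(732), so β^3 = 732. Then (α - 19)^3 - 732 = 0, i.e. α is a root of g(x) = (x - 19)^3 - 732 = x^3 - 57x^2 + 1083x - 7591. Since g(x) = h(x - 19) where h(x) = x^3 - 732, and h is irreducible over Q (because 732 is not a perfect cube, so h has no rational root, and a monic cubic with no rational root is irreducible), g is also irreducible (irreducibility is preserved under the substitution x → x - 19). Hence m_α(x) = x^3 - 57x^2 + 1083x - 7591.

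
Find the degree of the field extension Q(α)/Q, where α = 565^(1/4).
[Q(α):Q] = 4

α is a root of x^4 - 565. By Eisenstein's criterion at the prime p = 5 (which divides the constant term 565 but p^2 = 25 does not, since 565 is squarefree), x^4 - 565 is irreducible over Q. Hence [Q(α):Q] = 4.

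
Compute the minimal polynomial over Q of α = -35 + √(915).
m_α(x) = x^2 + 70x + 310

From α + 35 = √(915), squaring gives (α + 35)^2 = 915, i.e. α^2 + 70α + 1225 = 915, so α^2 + 70α + 310 = 0. The discriminant of x^2 + 70x + 310 is (70)^2 - 4·(310) = 4900 - 1240 = 3660, and 4·(915) is not a perfect square in Q since 915 is squarefree and ≠ 1. Hence x^2 + 70x + 310 is irreducible over Q and is the minimal polynomial of α.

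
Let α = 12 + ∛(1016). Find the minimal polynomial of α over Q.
m_α(x) = x^3 - 36x^2 + 432x - 2744

Set β = α - 12 = ∛(1016), so β^3 = 1016. Then (α - 12)^3 - 1016 = 0, i.e. α is a root of g(x) = (x - 12)^3 - 1016 = x^3 - 36x^2 + 432x - 2744. Since g(x) = h(x - 12) where h(x) = x^3 - 1016, and h is irreducible over Q (because 1016 is not a perfect cube, so h has no rational root, and a monic cubic with no rational root is irreducible), g is also irreducible (irreducibility is preserved under the substitution x → x - 12). Hence m_α(x) = x^3 - 36x^2 + 432x - 2744.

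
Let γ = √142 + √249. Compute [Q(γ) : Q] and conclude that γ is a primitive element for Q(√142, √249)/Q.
[Q(γ) : Q] = 4 (equivalently, Q(γ) = Q(√142, √249))

Obviously Q(γ) ⊆ Q(√142, √249), and [Q(√142, √249):Q] = 4 (since 142, 249 are distinct squarefree integers > 1 with 35358 not a perfect square). To show equality we compute the minimal polynomial of γ. From γ = √142 + √249: γ^2 = 142 + 2√(35358) + 249 = 391 + 2√(35358), so γ^2 - 391 = 2√(35358); squaring, (γ^2 - 391)^2 = 4·35358, i.e. γ^4 - 782γ^2 + 152881 - 141432 = 0, i.e. γ^4 - 782γ^2 + 11449 = 0. So γ is a root of x^4 - 782x^2 + 11449. This polynomial is irreducible over Q: it has no rational root (each ±√142 ± √249 is irrational), and any factorization into two quadratics over Q would force √(35358) ∈ Q (pairing opposite roots) or √142, √249 ∈ Q (other pairings), all impossible. Hence [Q(γ):Q] = 4 = [Q(√142, √249):Q], so Q(γ) = Q(√142, √249).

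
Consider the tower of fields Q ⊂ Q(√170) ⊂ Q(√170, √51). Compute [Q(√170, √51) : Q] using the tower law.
[Q(√170, √51) : Q] = 4

[Q(√170):Q] = 2 (min poly x^2 - 170, irreducible since 170 is squarefree > 1). For the top step, suppose √51 ∈ Q(√170), say √51 = c + d√170 with c, d ∈ Q. Squaring: 51 = c^2 + 170d^2 + 2cd√170. Since √170 ∉ Q this forces 2cd = 0. If d = 0 then √51 = c ∈ Q, contradicting 51 squarefree > 1. If c = 0 then 51 = 170d^2, so 170·51 = (170d)^2 is a perfect square in Q — but 170·51 = 8670 is not a perfect square (since 170 and 51 are distinct squarefree integers). Contradiction. Hence √51 ∉ Q(√170), so x^2 - 51 stays irreducible over Q(√170) and [Q(√170, √51) : Q(√170)] = 2. By the tower law, [Q(√170, √51) : Q] = 2 · 2 = 4.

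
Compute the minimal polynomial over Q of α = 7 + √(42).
m_α(x) = x^2 - 14x + 7

From α - 7 = √(42), squaring gives (α - 7)^2 = 42, i.e. α^2 - 14α + 49 = 42, so α^2 - 14α + 7 = 0. The discriminant of x^2 - 14x + 7 is (-14)^2 - 4·(7) = 196 - 28 = 168, and 4·(42) is not a perfect square in Q since 42 is squarefree and ≠ 1. Hence x^2 - 14x + 7 is irreducible over Q and is the minimal polynomial of α.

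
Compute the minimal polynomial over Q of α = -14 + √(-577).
m_α(x) = x^2 + 28x + 773

From α + 14 = √(-577), squaring gives (α + 14)^2 = -577, i.e. α^2 + 28α + 196 = -577, so α^2 + 28α + 773 = 0. The discriminant of x^2 + 28x + 773 is (28)^2 - 4·(773) = 784 - 3092 = -2308, and 4·(-577) is not a perfect square in Q since -577 is squarefree and ≠ 1. Hence x^2 + 28x + 773 is irreducible over Q and is the minimal polynomial of α.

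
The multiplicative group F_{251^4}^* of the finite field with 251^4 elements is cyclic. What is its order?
|F_{251^4}^*| = 3969126000

F_{251^4} has 251^4 = 3969126001 elements; its multiplicative group consists of all nonzero elements, so |F_{251^4}^*| = 3969126001 - 1 = 3969126000. (It is cyclic since any finite subgroup of the multiplicative group of a field is cyclic.)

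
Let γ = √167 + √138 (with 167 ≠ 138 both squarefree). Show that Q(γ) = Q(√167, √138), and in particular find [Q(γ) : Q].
[Q(γ) : Q] = 4 (equivalently, Q(γ) = Q(√167, √138))

Obviously Q(γ) ⊆ Q(√167, √138), and [Q(√167, √138):Q] = 4 (since 167, 138 are distinct squarefree integers > 1 with 23046 not a perfect square). To show equality we compute the minimal polynomial of γ. From γ = √167 + √138: γ^2 = 167 + 2√(23046) + 138 = 305 + 2√(23046), so γ^2 - 305 = 2√(23046); squaring, (γ^2 - 305)^2 = 4·23046, i.e. γ^4 - 610γ^2 + 93025 - 92184 = 0, i.e. γ^4 - 610γ^2 + 841 = 0. So γ is a root of x^4 - 610x^2 + 841. This polynomial is irreducible over Q: it has no rational root (each ±√167 ± √138 is irrational), and any factorization into two quadratics over Q would force √(23046) ∈ Q (pairing opposite roots) or √167, √138 ∈ Q (other pairings), all impossible. Hence [Q(γ):Q] = 4 = [Q(√167, √138):Q], so Q(γ) = Q(√167, √138).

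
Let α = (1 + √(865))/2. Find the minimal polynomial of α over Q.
m_α(x) = x^2 - x - 216

From 2α - 1 = √(865), squaring gives (2α - 1)^2 = 865, i.e. 4α^2 - 4α + 1 = 865, so α^2 - α + (1 - 865)/4 = 0. Since 865 ≡ 1 (mod 4), (1 - 865)/4 = -216 ∈ Z. The polynomial x^2 - x - 216 has discriminant 1 - 4·(-216) = 865, which is not a perfect square in Q (d = 865 is squarefree and ≠ 1), so x^2 - x - 216 is irreducible over Q. It is the minimal polynomial of α.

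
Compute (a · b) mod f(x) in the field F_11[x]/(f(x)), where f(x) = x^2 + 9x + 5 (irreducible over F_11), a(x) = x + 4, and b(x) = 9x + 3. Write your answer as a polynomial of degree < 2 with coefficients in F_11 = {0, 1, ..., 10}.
a · b ≡ 2x (mod f(x))

Multiply in F_11[x]: a(x)·b(x) = (x + 4)·(9x + 3) = 9x^2 + 6x + 1. This has degree ≥ 2, so divide by f(x) over F_11: 9x^2 + 6x + 1 = (9)·(x^2 + 9x + 5) + (2x). Hence a·b ≡ 2x (mod f). (F_11[x]/(f) is a field with 11^2 = 121 elements since f is irreducible of degree 2.)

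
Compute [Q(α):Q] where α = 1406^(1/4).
[Q(α):Q] = 4

α is a root of x^4 - 1406. By Eisenstein's criterion at the prime p = 2 (which divides the constant term 1406 but p^2 = 4 does not, since 1406 is squarefree), x^4 - 1406 is irreducible over Q. Hence [Q(α):Q] = 4.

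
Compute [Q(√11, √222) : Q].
[Q(√11, √222) : Q] = 4

[Q(√11):Q] = 2 (min poly x^2 - 11, irreducible since 11 is squarefree > 1). For the top step, suppose √222 ∈ Q(√11), say √222 = c + d√11 with c, d ∈ Q. Squaring: 222 = c^2 + 11d^2 + 2cd√11. Since √11 ∉ Q this forces 2cd = 0. If d = 0 then √222 = c ∈ Q, contradicting 222 squarefree > 1. If c = 0 then 222 = 11d^2, so 11·222 = (11d)^2 is a perfect square in Q — but 11·222 = 2442 is not a perfect square (since 11 and 222 are distinct squarefree integers). Contradiction. Hence √222 ∉ Q(√11), so x^2 - 222 stays irreducible over Q(√11) and [Q(√11, √222) : Q(√11)] = 2. By the tower law, [Q(√11, √222) : Q] = 2 · 2 = 4.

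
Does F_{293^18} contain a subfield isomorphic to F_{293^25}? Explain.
No: F_{293^25} is not a subfield of F_{293^18}

F_{p^m} embeds in F_{p^n} iff m | n. Here 25 ∤ 18 (since 18 = 0·25 + 18 with remainder 18 ≠ 0), so F_{293^25} is not a subfield of F_{293^18}. Equivalently: if it were, the tower law would give 25 = [F_{293^25}:F_293] dividing [F_{293^18}:F_293] = 18, contradiction.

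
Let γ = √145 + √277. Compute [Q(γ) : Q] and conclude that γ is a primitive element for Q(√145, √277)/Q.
[Q(γ) : Q] = 4 (equivalently, Q(γ) = Q(√145, √277))

Obviously Q(γ) ⊆ Q(√145, √277), and [Q(√145, √277):Q] = 4 (since 145, 277 are distinct squarefree integers > 1 with 40165 not a perfect square). To show equality we compute the minimal polynomial of γ. From γ = √145 + √277: γ^2 = 145 + 2√(40165) + 277 = 422 + 2√(40165), so γ^2 - 422 = 2√(40165); squaring, (γ^2 - 422)^2 = 4·40165, i.e. γ^4 - 844γ^2 + 178084 - 160660 = 0, i.e. γ^4 - 844γ^2 + 17424 = 0. So γ is a root of x^4 - 844x^2 + 17424. This polynomial is irreducible over Q: it has no rational root (each ±√145 ± √277 is irrational), and any factorization into two quadratics over Q would force √(40165) ∈ Q (pairing opposite roots) or √145, √277 ∈ Q (other pairings), all impossible. Hence [Q(γ):Q] = 4 = [Q(√145, √277):Q], so Q(γ) = Q(√145, √277).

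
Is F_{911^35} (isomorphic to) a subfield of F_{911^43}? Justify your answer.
No: F_{911^35} is not a subfield of F_{911^43}

F_{p^m} embeds in F_{p^n} iff m | n. Here 35 ∤ 43 (since 43 = 1·35 + 8 with remainder 8 ≠ 0), so F_{911^35} is not a subfield of F_{911^43}. Equivalently: if it were, the tower law would give 35 = [F_{911^35}:F_911] dividing [F_{911^43}:F_911] = 43, contradiction.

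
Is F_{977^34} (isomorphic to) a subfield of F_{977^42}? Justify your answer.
No: F_{977^34} is not a subfield of F_{977^42}

F_{p^m} embeds in F_{p^n} iff m | n. Here 34 ∤ 42 (since 42 = 1·34 + 8 with remainder 8 ≠ 0), so F_{977^34} is not a subfield of F_{977^42}. Equivalently: if it were, the tower law would give 34 = [F_{977^34}:F_977] dividing [F_{977^42}:F_977] = 42, contradiction.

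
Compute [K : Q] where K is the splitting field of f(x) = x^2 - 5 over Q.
[K : Q] = 2

f(x) = x^2 - 5 factors as (x - √5)(x + √5). The splitting field is K = Q(√5). Since 5 is squarefree and > 1, it is not a perfect square, so x^2 - 5 is irreducible over Q and [Q(√5) : Q] = 2. Hence [K : Q] = 2.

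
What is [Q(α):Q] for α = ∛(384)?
[Q(α):Q] = 3

The minimal polynomial of α is x^3 - 384, irreducible over Q since 384 is not a perfect cube (so x^3 - 384 has no rational root). Hence [Q(α):Q] = deg(m_α) = 3.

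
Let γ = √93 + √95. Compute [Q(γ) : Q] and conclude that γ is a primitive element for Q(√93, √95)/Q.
[Q(γ) : Q] = 4 (equivalently, Q(γ) = Q(√93, √95))

Obviously Q(γ) ⊆ Q(√93, √95), and [Q(√93, √95):Q] = 4 (since 93, 95 are distinct squarefree integers > 1 with 8835 not a perfect square). To show equality we compute the minimal polynomial of γ. From γ = √93 + √95: γ^2 = 93 + 2√(8835) + 95 = 188 + 2√(8835), so γ^2 - 188 = 2√(8835); squaring, (γ^2 - 188)^2 = 4·8835, i.e. γ^4 - 376γ^2 + 35344 - 35340 = 0, i.e. γ^4 - 376γ^2 + 4 = 0. So γ is a root of x^4 - 376x^2 + 4. This polynomial is irreducible over Q: it has no rational root (each ±√93 ± √95 is irrational), and any factorization into two quadratics over Q would force √(8835) ∈ Q (pairing opposite roots) or √93, √95 ∈ Q (other pairings), all impossible. Hence [Q(γ):Q] = 4 = [Q(√93, √95):Q], so Q(γ) = Q(√93, √95).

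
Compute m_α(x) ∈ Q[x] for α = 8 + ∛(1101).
m_α(x) = x^3 - 24x^2 + 192x - 1613

Set β = α - 8 = ∛(1101), so β^3 = 1101. Then (α - 8)^3 - 1101 = 0, i.e. α is a root of g(x) = (x - 8)^3 - 1101 = x^3 - 24x^2 + 192x - 1613. Since g(x) = h(x - 8) where h(x) = x^3 - 1101, and h is irreducible over Q (because 1101 is not a perfect cube, so h has no rational root, and a monic cubic with no rational root is irreducible), g is also irreducible (irreducibility is preserved under the substitution x → x - 8). Hence m_α(x) = x^3 - 24x^2 + 192x - 1613.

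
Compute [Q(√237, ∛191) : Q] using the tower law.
[Q(√237, ∛191) : Q] = 6

Let L = Q(√237, ∛191). Since Q(√237) ⊂ L and [Q(√237):Q] = 2, the tower law gives 2 | [L:Q]. Likewise Q(∛191) ⊂ L with [Q(∛191):Q] = 3 (because 191 is not a perfect cube), so 3 | [L:Q]. As gcd(2,3) = 1, [L:Q] is divisible by 6. Conversely L is generated over Q by √237 and ∛191, so [L:Q] ≤ 2·3 = 6. Therefore [Q(√237, ∛191) : Q] = 6.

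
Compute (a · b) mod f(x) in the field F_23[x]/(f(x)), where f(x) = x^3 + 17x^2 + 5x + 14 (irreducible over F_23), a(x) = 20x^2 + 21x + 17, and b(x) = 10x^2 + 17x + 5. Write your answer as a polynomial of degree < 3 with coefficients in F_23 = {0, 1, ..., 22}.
a · b ≡ 7x^2 + 22x + 11 (mod f(x))

Multiply in F_23[x]: a(x)·b(x) = (20x^2 + 21x + 17)·(10x^2 + 17x + 5) = 16x^4 + 21x^3 + 6x^2 + 3x + 16. This has degree ≥ 3, so divide by f(x) over F_23: 16x^4 + 21x^3 + 6x^2 + 3x + 16 = (16x + 2)·(x^3 + 17x^2 + 5x + 14) + (7x^2 + 22x + 11). Hence a·b ≡ 7x^2 + 22x + 11 (mod f). (F_23[x]/(f) is a field with 23^3 = 12167 elements since f is irreducible of degree 3.)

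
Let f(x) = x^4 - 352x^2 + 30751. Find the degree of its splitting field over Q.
[K : Q] = 4

Solving the quadratic in x^2: x^2 = (352 ± √(352^2 - 4·30751))/2 = (352 ± √900)/2 = (352 ± 30)/2, giving x^2 = 191 or x^2 = 161. So f(x) = (x^2 - 191)(x^2 - 161) and the roots of f are ±√191, ±√161. Hence the splitting field is K = Q(√191, √161). Since 191 and 161 are distinct squarefree integers > 1, their product 30751 is not a perfect square, so √161 ∉ Q(√191). By the tower law [K:Q] = [Q(√191,√161):Q(√191)] · [Q(√191):Q] = 2 · 2 = 4.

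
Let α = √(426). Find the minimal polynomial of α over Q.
m_α(x) = x^2 - 426

α satisfies α^2 - 426 = 0, so x^2 - 426 annihilates α. Since d = 426 is squarefree and ≠ 1, it is not a perfect square in Q, so x^2 - 426 has no rational root and is therefore irreducible over Q (a degree-2 polynomial over a field is irreducible iff it has no root). Hence m_α(x) = x^2 - 426.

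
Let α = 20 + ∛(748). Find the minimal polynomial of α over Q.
m_α(x) = x^3 - 60x^2 + 1200x - 8748

Set β = α - 20 = ∛(748), so β^3 = 748. Then (α - 20)^3 - 748 = 0, i.e. α is a root of g(x) = (x - 20)^3 - 748 = x^3 - 60x^2 + 1200x - 8748. Since g(x) = h(x - 20) where h(x) = x^3 - 748, and h is irreducible over Q (because 748 is not a perfect cube, so h has no rational root, and a monic cubic with no rational root is irreducible), g is also irreducible (irreducibility is preserved under the substitution x → x - 20). Hence m_α(x) = x^3 - 60x^2 + 1200x - 8748.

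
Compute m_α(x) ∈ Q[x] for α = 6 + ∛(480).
m_α(x) = x^3 - 18x^2 + 108x - 696

Set β = α - 6 = ∛(480), so β^3 = 480. Then (α - 6)^3 - 480 = 0, i.e. α is a root of g(x) = (x - 6)^3 - 480 = x^3 - 18x^2 + 108x - 696. Since g(x) = h(x - 6) where h(x) = x^3 - 480, and h is irreducible over Q (because 480 is not a perfect cube, so h has no rational root, and a monic cubic with no rational root is irreducible), g is also irreducible (irreducibility is preserved under the substitution x → x - 6). Hence m_α(x) = x^3 - 18x^2 + 108x - 696.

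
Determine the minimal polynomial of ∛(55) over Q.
m_α(x) = x^3 - 55

α satisfies α^3 = 55, so x^3 - 55 annihilates α. By the rational root test, a rational root p/q (in lowest terms) of x^3 - 55 would satisfy p^3 = 55 q^3, forcing q = 1 and p^3 = 55; but 55 is not a perfect cube, contradiction. A monic cubic over Q with no rational root is irreducible (any nontrivial factorization would include a linear factor). Hence x^3 - 55 is the minimal polynomial of α, and in particular [Q(α):Q] = 3.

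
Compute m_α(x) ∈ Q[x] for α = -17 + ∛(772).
m_α(x) = x^3 + 51x^2 + 867x + 4141

Set β = α + 17 = ∛(772), so β^3 = 772. Then (α + 17)^3 - 772 = 0, i.e. α is a root of g(x) = (x + 17)^3 - 772 = x^3 + 51x^2 + 867x + 4141. Since g(x) = h(x + 17) where h(x) = x^3 - 772, and h is irreducible over Q (because 772 is not a perfect cube, so h has no rational root, and a monic cubic with no rational root is irreducible), g is also irreducible (irreducibility is preserved under the substitution x → x + 17). Hence m_α(x) = x^3 + 51x^2 + 867x + 4141.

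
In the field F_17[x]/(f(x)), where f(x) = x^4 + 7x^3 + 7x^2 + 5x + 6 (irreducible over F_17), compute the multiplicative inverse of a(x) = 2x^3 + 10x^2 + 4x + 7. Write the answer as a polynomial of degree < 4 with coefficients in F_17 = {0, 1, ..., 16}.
a(x)^(-1) ≡ 11x^3 + 14x^2 + 7x + 10 (mod f(x))

Since f is irreducible over F_17, F_17[x]/(f) is a field and a(x) ≠ 0 has an inverse. Apply the extended Euclidean algorithm to f(x) and a(x) in F_17[x]: f(x) = (9x + 1)·a(x) + (12x^2 + 6x + 16);  a(x) = (3x + 5)·(12x^2 + 6x + 16) + (11x + 12);  (12x^2 + 6x + 16) = (15x + 12)·(11x + 12) + (8). The last nonzero remainder is the constant 8 = gcd(f, a) in F_17. Back-substituting through the division chain expresses 8 = s(x)·a(x) + t(x)·f(x) with s(x) ≡ 3x^3 + 10x^2 + 5x + 12 (mod f), so (3x^3 + 10x^2 + 5x + 12)·a(x) ≡ 8 (mod f). Multiplying by 8^(-1) ≡ 15 in F_17 gives a(x)^(-1) ≡ 15·(3x^3 + 10x^2 + 5x + 12) ≡ 11x^3 + 14x^2 + 7x + 10 (mod f). Check: (2x^3 + 10x^2 + 4x + 7)·(11x^3 + 14x^2 + 7x + 10) = 5x^6 + 2x^5 + 11x^4 + 2x^3 + 5x^2 + 4x + 2 ≡ 1 (mod x^4 + 7x^3 + 7x^2 + 5x + 6).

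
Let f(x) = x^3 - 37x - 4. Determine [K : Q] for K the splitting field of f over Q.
[K : Q] = 6

By the rational root test, any rational root of the monic integer polynomial f(x) = x^3 - 37x - 4 must be an integer dividing the constant term -4, i.e. one of ±{1, 2, 4}. Evaluating: f(1) = -40, f(-1) = 32, f(2) = -70, f(-2) = 62, f(4) = -88, f(-4) = 80; none is 0, so f has no rational root and is therefore irreducible over Q (a cubic with no linear factor over a field is irreducible). For an irreducible cubic, the Galois group is A_3 or S_3 according as the discriminant disc(f) = -4a^3 - 27b^2 = -4·(-37)^3 - 27·(-4)^2 = 202180 is or is not a square in Q. Here disc(f) = 202180 is not a perfect square in Q, so the Galois group of f over Q is not contained in A_3 and must be all of S_3. The splitting field has degree |S_3| = 6 over Q, so [K : Q] = 6.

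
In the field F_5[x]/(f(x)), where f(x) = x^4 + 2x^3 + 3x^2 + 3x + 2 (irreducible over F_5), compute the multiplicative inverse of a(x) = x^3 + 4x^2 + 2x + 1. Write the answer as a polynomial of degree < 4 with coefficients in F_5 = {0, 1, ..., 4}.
a(x)^(-1) ≡ 2x^3 + 2x^2 + 3x (mod f(x))

Since f is irreducible over F_5, F_5[x]/(f) is a field and a(x) ≠ 0 has an inverse. Apply the extended Euclidean algorithm to f(x) and a(x) in F_5[x]: f(x) = (x + 3)·a(x) + (4x^2 + x + 4);  a(x) = (4x)·(4x^2 + x + 4) + (x + 1);  (4x^2 + x + 4) = (4x + 2)·(x + 1) + (2). The last nonzero remainder is the constant 2 = gcd(f, a) in F_5. Back-substituting through the division chain expresses 2 = s(x)·a(x) + t(x)·f(x) with s(x) ≡ 4x^3 + 4x^2 + x (mod f), so (4x^3 + 4x^2 + x)·a(x) ≡ 2 (mod f). Multiplying by 2^(-1) ≡ 3 in F_5 gives a(x)^(-1) ≡ 3·(4x^3 + 4x^2 + x) ≡ 2x^3 + 2x^2 + 3x (mod f). Check: (x^3 + 4x^2 + 2x + 1)·(2x^3 + 2x^2 + 3x) = 2x^6 + 3x^3 + 3x^2 + 3x ≡ 1 (mod x^4 + 2x^3 + 3x^2 + 3x + 2).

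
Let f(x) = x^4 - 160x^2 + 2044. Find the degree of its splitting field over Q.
[K : Q] = 4

Solving the quadratic in x^2: x^2 = (160 ± √(160^2 - 4·2044))/2 = (160 ± √17424)/2 = (160 ± 132)/2, giving x^2 = 14 or x^2 = 146. So f(x) = (x^2 - 14)(x^2 - 146) and the roots of f are ±√14, ±√146. Hence the splitting field is K = Q(√14, √146). Since 14 and 146 are distinct squarefree integers > 1, their product 2044 is not a perfect square, so √146 ∉ Q(√14). By the tower law [K:Q] = [Q(√14,√146):Q(√14)] · [Q(√14):Q] = 2 · 2 = 4.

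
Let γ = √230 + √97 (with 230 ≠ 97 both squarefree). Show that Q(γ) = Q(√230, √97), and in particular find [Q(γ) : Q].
[Q(γ) : Q] = 4 (equivalently, Q(γ) = Q(√230, √97))

Obviously Q(γ) ⊆ Q(√230, √97), and [Q(√230, √97):Q] = 4 (since 230, 97 are distinct squarefree integers > 1 with 22310 not a perfect square). To show equality we compute the minimal polynomial of γ. From γ = √230 + √97: γ^2 = 230 + 2√(22310) + 97 = 327 + 2√(22310), so γ^2 - 327 = 2√(22310); squaring, (γ^2 - 327)^2 = 4·22310, i.e. γ^4 - 654γ^2 + 106929 - 89240 = 0, i.e. γ^4 - 654γ^2 + 17689 = 0. So γ is a root of x^4 - 654x^2 + 17689. This polynomial is irreducible over Q: it has no rational root (each ±√230 ± √97 is irrational), and any factorization into two quadratics over Q would force √(22310) ∈ Q (pairing opposite roots) or √230, √97 ∈ Q (other pairings), all impossible. Hence [Q(γ):Q] = 4 = [Q(√230, √97):Q], so Q(γ) = Q(√230, √97).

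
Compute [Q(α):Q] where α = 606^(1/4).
[Q(α):Q] = 4

α is a root of x^4 - 606. By Eisenstein's criterion at the prime p = 2 (which divides the constant term 606 but p^2 = 4 does not, since 606 is squarefree), x^4 - 606 is irreducible over Q. Hence [Q(α):Q] = 4.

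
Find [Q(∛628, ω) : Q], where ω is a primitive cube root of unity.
[Q(∛628, ω) : Q] = 6

[Q(∛628):Q] = 3 (min poly x^3 - 628, irreducible since 628 is not a perfect cube). [Q(ω):Q] = 2 (min poly x^2 + x + 1). Since Q(∛628) ⊂ R and ω ∉ R, we have ω ∉ Q(∛628), so x^2 + x + 1 remains irreducible over Q(∛628) and [Q(∛628, ω) : Q(∛628)] = 2. By the tower law, [Q(∛628, ω) : Q] = 3 · 2 = 6. (In fact Q(∛628, ω) is the splitting field of x^3 - 628 over Q.)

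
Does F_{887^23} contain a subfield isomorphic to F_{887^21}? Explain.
No: F_{887^21} is not a subfield of F_{887^23}

F_{p^m} embeds in F_{p^n} iff m | n. Here 21 ∤ 23 (since 23 = 1·21 + 2 with remainder 2 ≠ 0), so F_{887^21} is not a subfield of F_{887^23}. Equivalently: if it were, the tower law would give 21 = [F_{887^21}:F_887] dividing [F_{887^23}:F_887] = 23, contradiction.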